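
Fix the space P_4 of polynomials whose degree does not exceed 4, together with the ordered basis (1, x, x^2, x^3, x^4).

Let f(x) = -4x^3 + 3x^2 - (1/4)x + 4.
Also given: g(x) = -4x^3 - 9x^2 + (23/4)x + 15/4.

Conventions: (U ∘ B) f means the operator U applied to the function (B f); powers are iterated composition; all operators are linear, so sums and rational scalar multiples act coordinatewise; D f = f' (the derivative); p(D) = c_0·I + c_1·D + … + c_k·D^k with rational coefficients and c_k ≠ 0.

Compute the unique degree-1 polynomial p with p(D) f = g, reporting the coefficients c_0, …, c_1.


p(D) = I + D, i.e. c_0 = 1, c_1 = 1

D^0 f = -4x^3 + 3x^2 - (1/4)x + 4
D^1 f = -12x^2 + 6x - 1/4
matching coefficients of g against c_0 f + c_1 Df + … from the top degree down determines the c_i
solution: c_0 = 1, c_1 = 1


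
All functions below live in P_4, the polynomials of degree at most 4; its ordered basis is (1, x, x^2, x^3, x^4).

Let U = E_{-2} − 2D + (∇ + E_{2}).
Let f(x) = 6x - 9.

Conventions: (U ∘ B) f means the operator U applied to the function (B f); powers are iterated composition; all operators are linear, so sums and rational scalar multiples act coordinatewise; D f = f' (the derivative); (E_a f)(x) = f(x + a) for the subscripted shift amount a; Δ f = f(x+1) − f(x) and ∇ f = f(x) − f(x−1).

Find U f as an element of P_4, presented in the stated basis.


E_{-2} f = 6x - 21
D f = 6
(-2D) f = -12
∇ f = 6
E_{2} f = 6x + 3
(∇ + E_{2}) f = 6x + 9
(E_{-2} − 2D + (∇ + E_{2})) f = 12x - 24

the result is g(x) = 12x - 24


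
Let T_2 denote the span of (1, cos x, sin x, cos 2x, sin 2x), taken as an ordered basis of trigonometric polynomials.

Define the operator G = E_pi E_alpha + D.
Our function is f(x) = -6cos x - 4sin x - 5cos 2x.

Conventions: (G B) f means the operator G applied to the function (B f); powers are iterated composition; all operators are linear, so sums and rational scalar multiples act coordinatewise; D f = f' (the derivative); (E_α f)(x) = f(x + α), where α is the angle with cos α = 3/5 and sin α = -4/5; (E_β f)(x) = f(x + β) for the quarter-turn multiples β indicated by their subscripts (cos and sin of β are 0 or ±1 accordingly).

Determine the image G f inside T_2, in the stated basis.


the image equals g(x) = -(18/5)cos x + (66/5)sin x + (7/5)cos 2x + (26/5)sin 2x

E_alpha f = -(2/5)cos x - (36/5)sin x + (7/5)cos 2x - (24/5)sin 2x
E_pi E_alpha f = (2/5)cos x + (36/5)sin x + (7/5)cos 2x - (24/5)sin 2x
D f = -4cos x + 6sin x + 10sin 2x
(E_pi E_alpha + D) f = -(18/5)cos x + (66/5)sin x + (7/5)cos 2x + (26/5)sin 2x


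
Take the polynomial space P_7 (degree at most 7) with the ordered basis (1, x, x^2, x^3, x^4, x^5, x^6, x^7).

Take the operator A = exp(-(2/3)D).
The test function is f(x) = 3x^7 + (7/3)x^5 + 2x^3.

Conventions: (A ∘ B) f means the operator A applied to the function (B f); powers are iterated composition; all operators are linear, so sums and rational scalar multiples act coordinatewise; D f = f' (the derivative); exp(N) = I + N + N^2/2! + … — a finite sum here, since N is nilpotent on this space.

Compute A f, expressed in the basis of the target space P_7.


g(x) = 3x^7 - 14x^6 + (91/3)x^5 - (350/9)x^4 + (298/9)x^3 - (1556/81)x^2 + (184/27)x - 784/729

order-1 term: -14x^6 - (70/9)x^4 - 4x^2
order-2 term: 28x^5 + (280/27)x^3 + (8/3)x
order-3 term: -(280/9)x^4 - (560/81)x^2 - 16/27
order-4 term: (560/27)x^3 + (560/243)x
order-5 term: -(224/27)x^2 - 224/729
order-6 term: (448/243)x
order-7 term: -128/729
the series for exp(-(2/3)D) f terminates at order 7
exp(-(2/3)D) f = 3x^7 - 14x^6 + (91/3)x^5 - (350/9)x^4 + (298/9)x^3 - (1556/81)x^2 + (184/27)x - 784/729


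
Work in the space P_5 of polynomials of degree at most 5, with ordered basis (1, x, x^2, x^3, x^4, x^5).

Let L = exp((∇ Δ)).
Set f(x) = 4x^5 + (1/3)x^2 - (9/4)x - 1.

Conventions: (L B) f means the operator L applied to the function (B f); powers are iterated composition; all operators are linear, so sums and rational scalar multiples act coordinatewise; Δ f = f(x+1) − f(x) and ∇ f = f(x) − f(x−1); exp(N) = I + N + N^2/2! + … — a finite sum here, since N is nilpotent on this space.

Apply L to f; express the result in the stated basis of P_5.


order-1 term: 80x^3 + 40x + 2/3
order-2 term: 240x
the series for exp((∇ Δ)) f terminates at order 2
exp((∇ Δ)) f = 4x^5 + 80x^3 + (1/3)x^2 + (1111/4)x - 1/3

the image equals g(x) = 4x^5 + 80x^3 + (1/3)x^2 + (1111/4)x - 1/3


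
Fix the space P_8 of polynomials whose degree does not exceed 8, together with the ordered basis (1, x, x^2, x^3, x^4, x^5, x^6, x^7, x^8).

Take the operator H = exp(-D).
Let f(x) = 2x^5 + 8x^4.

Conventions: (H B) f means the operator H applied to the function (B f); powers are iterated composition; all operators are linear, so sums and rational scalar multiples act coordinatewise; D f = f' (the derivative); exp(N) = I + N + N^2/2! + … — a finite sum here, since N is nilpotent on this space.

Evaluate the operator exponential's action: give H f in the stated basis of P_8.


order-1 term: -10x^4 - 32x^3
order-2 term: 20x^3 + 48x^2
order-3 term: -20x^2 - 32x
order-4 term: 10x + 8
order-5 term: -2
the series for exp(-D) f terminates at order 5
exp(-D) f = 2x^5 - 2x^4 - 12x^3 + 28x^2 - 22x + 6

the result is g(x) = 2x^5 - 2x^4 - 12x^3 + 28x^2 - 22x + 6


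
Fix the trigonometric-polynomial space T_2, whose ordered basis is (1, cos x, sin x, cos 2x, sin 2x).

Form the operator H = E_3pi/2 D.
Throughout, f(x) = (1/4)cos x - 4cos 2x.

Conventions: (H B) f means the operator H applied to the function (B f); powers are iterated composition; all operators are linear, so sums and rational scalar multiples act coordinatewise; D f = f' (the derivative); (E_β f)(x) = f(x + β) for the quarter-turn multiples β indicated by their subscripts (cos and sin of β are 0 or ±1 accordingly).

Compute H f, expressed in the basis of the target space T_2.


g(x) = (1/4)cos x - 8sin 2x

D f = -(1/4)sin x + 8sin 2x
E_3pi/2 D f = (1/4)cos x - 8sin 2x


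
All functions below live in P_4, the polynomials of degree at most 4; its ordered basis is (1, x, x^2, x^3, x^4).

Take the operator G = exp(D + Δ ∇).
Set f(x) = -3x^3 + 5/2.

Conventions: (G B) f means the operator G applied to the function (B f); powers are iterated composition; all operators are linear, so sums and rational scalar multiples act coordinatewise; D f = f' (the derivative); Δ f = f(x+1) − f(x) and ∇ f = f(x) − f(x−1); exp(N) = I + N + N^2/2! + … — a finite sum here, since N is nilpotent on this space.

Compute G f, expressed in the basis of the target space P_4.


the result is g(x) = -3x^3 - 9x^2 - 27x - 37/2

order-1 term: -9x^2 - 18x
order-2 term: -9x - 18
order-3 term: -3
the series for exp(D + Δ ∇) f terminates at order 3
exp(D + Δ ∇) f = -3x^3 - 9x^2 - 27x - 37/2


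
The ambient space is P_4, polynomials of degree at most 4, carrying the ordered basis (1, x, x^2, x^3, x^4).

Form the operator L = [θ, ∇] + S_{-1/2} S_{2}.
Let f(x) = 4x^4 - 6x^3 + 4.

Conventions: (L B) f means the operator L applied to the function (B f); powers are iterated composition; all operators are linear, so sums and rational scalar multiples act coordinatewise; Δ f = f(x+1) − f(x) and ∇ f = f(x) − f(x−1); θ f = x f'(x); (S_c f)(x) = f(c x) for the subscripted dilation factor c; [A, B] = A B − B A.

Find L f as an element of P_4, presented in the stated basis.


∇ f = 16x^3 - 42x^2 + 34x - 10
θ ∇ f = 48x^3 - 84x^2 + 34x
θ f = 16x^4 - 18x^3
∇ θ f = 64x^3 - 150x^2 + 118x - 34
[θ, ∇] f = -16x^3 + 66x^2 - 84x + 34
S_{2} f = 64x^4 - 48x^3 + 4
S_{-1/2} S_{2} f = 4x^4 + 6x^3 + 4
([θ, ∇] + S_{-1/2} S_{2}) f = 4x^4 - 10x^3 + 66x^2 - 84x + 38

g(x) = 4x^4 - 10x^3 + 66x^2 - 84x + 38


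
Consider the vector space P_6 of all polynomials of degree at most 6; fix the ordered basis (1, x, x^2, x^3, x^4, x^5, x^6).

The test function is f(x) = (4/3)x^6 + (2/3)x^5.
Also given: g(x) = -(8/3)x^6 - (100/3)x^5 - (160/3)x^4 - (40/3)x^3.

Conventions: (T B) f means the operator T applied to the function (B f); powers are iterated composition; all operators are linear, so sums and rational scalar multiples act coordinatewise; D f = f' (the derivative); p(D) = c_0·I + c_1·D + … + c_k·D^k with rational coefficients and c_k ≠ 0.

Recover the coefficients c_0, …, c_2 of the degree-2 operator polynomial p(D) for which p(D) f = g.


p(D) = -2·I − 4·D − D^2, i.e. c_0 = -2, c_1 = -4, c_2 = -1

D^0 f = (4/3)x^6 + (2/3)x^5
D^1 f = 8x^5 + (10/3)x^4
D^2 f = 40x^4 + (40/3)x^3
matching coefficients of g against c_0 f + c_1 Df + … from the top degree down determines the c_i
solution: c_0 = -2, c_1 = -4, c_2 = -1


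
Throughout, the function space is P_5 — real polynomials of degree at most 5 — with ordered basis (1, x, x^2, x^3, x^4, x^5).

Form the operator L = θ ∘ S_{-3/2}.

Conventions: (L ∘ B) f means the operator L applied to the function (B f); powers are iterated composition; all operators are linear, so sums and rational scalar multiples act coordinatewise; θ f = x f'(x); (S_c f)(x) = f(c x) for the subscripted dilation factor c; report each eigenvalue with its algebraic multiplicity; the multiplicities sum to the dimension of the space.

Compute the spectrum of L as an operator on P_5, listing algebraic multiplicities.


λ = -1215/32 (multiplicity 1), λ = -81/8 (multiplicity 1), λ = -3/2 (multiplicity 1), λ = 0 (multiplicity 1), λ = 9/2 (multiplicity 1), λ = 81/4 (multiplicity 1)

image of 1: 0
image of x: -(3/2)x
image of x^2: (9/2)x^2
image of x^3: -(81/8)x^3
image of x^4: (81/4)x^4
image of x^5: -(1215/32)x^5
the matrix is upper triangular; its diagonal is (0, -3/2, 9/2, -81/8, 81/4, -1215/32)
for a triangular matrix the eigenvalues are the diagonal entries, with algebraic multiplicity their repetition count


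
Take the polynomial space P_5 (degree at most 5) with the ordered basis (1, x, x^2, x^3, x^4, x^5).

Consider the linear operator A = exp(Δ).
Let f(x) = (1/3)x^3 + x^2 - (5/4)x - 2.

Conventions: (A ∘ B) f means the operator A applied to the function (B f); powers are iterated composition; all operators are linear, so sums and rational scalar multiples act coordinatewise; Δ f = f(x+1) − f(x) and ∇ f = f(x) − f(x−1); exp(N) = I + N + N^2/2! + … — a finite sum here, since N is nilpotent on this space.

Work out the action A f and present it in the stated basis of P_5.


order-1 term: x^2 + 3x + 1/12
order-2 term: x + 2
order-3 term: 1/3
the series for exp(Δ) f terminates at order 3
exp(Δ) f = (1/3)x^3 + 2x^2 + (11/4)x + 5/12

the result is g(x) = (1/3)x^3 + 2x^2 + (11/4)x + 5/12


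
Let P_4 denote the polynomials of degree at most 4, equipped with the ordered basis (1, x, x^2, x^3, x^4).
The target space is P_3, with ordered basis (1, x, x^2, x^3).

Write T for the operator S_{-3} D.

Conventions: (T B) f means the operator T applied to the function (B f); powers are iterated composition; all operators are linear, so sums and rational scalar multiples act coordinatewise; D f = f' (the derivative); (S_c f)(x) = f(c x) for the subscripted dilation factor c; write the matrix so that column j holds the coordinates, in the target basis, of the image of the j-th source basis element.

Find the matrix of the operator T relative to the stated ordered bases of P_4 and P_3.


image of 1: 0
image of x: 1
image of x^2: -6x
image of x^3: 27x^2
image of x^4: -108x^3
each image's coordinates form column j of the matrix

the matrix is [[0, 1, 0, 0, 0]; [0, 0, -6, 0, 0]; [0, 0, 0, 27, 0]; [0, 0, 0, 0, -108]] (rows listed top to bottom)


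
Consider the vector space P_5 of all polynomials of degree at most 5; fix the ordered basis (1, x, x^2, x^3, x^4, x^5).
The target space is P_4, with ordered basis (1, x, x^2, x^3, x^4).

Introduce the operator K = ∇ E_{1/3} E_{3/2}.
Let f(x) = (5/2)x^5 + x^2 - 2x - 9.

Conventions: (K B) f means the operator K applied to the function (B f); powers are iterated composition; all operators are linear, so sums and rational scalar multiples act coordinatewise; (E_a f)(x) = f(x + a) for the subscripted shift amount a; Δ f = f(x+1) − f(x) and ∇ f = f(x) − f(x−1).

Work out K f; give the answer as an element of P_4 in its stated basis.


the image equals g(x) = (25/2)x^4 + (200/3)x^3 + (1675/12)x^2 + (3704/27)x + 133333/2592

E_{3/2} f = (5/2)x^5 + (75/4)x^4 + (225/4)x^3 + (683/8)x^2 + (2057/32)x + 591/64
E_{1/3} E_{3/2} f = (5/2)x^5 + (275/12)x^4 + (3025/36)x^3 + (33491/216)x^2 + (370345/2592)x + 660535/15552
∇ (E_{1/3} E_{3/2}) f = (25/2)x^4 + (200/3)x^3 + (1675/12)x^2 + (3704/27)x + 133333/2592


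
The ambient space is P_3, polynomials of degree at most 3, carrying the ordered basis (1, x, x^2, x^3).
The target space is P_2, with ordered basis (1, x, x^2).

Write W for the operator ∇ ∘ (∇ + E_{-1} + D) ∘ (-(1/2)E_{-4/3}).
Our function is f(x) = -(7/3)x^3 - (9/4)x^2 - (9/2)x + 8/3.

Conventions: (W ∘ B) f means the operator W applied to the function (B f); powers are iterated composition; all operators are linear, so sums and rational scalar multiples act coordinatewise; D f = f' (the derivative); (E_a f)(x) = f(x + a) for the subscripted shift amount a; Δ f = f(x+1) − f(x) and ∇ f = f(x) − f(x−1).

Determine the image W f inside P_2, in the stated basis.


E_{-4/3} f = -(7/3)x^3 + (85/12)x^2 - (197/18)x + 826/81
(-(1/2)E_{-4/3}) f = (7/6)x^3 - (85/24)x^2 + (197/36)x - 413/81
∇ (-(1/2)E_{-4/3}) f = (7/2)x^2 - (127/12)x + 733/72
E_{-1} (-(1/2)E_{-4/3}) f = (7/6)x^3 - (169/24)x^2 + (289/18)x - 9901/648
D (-(1/2)E_{-4/3}) f = (7/2)x^2 - (85/12)x + 197/36
(∇ + E_{-1} + D) (-(1/2)E_{-4/3}) f = (7/6)x^3 - (1/24)x^2 - (29/18)x + 121/324
∇ (∇ + E_{-1} + D) (-(1/2)E_{-4/3}) f = (7/2)x^2 - (43/12)x - 29/72

g(x) = (7/2)x^2 - (43/12)x - 29/72


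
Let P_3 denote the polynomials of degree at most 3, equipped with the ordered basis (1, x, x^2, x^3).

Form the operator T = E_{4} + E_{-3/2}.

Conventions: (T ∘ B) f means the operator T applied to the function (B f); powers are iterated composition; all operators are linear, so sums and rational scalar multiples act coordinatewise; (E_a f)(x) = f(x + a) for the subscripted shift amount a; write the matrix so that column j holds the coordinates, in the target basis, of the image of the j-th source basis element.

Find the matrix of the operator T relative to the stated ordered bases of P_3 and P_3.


the matrix is [[2, 5/2, 73/4, 485/8]; [0, 2, 5, 219/4]; [0, 0, 2, 15/2]; [0, 0, 0, 2]] (rows listed top to bottom)

image of 1: 2
image of x: 2x + 5/2
image of x^2: 2x^2 + 5x + 73/4
image of x^3: 2x^3 + (15/2)x^2 + (219/4)x + 485/8
each image's coordinates form column j of the matrix


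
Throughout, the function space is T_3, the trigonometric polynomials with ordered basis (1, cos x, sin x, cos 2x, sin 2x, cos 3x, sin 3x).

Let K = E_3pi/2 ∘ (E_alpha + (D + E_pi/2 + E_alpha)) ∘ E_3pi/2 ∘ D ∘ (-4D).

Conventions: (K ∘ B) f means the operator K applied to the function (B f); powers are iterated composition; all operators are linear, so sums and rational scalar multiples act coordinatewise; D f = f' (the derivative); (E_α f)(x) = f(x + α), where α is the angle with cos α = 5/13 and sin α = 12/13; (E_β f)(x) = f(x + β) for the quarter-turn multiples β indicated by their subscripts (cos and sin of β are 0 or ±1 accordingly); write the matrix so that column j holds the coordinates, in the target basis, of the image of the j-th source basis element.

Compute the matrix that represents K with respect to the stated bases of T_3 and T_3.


image of 1: 0
image of cos x: -(40/13)cos x + (200/13)sin x
image of sin x: -(200/13)cos x - (40/13)sin x
image of cos 2x: -(6512/169)cos 2x - (9248/169)sin 2x
image of sin 2x: (9248/169)cos 2x - (6512/169)sin 2x
image of cos 3x: (146520/2197)cos 3x + (98568/2197)sin 3x
image of sin 3x: -(98568/2197)cos 3x + (146520/2197)sin 3x
each image's coordinates form column j of the matrix

the matrix is [[0, 0, 0, 0, 0, 0, 0]; [0, -40/13, -200/13, 0, 0, 0, 0]; [0, 200/13, -40/13, 0, 0, 0, 0]; [0, 0, 0, -6512/169, 9248/169, 0, 0]; [0, 0, 0, -9248/169, -6512/169, 0, 0]; [0, 0, 0, 0, 0, 146520/2197, -98568/2197]; [0, 0, 0, 0, 0, 98568/2197, 146520/2197]] (rows listed top to bottom)


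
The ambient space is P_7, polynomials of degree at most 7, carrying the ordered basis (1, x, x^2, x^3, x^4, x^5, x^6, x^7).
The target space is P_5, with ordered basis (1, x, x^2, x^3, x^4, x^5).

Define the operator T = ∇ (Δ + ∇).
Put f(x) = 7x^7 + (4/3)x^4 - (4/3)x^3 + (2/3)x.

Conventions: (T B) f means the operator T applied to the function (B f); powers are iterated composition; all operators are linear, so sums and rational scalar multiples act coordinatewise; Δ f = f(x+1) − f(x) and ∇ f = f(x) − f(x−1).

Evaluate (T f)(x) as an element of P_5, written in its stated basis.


Δ f = 49x^6 + 147x^5 + 245x^4 + (751/3)x^3 + 151x^2 + (151/3)x + 23/3
∇ f = 49x^6 - 147x^5 + 245x^4 - (719/3)x^3 + 135x^2 - (119/3)x + 5
(Δ + ∇) f = 98x^6 + 490x^4 + (32/3)x^3 + 286x^2 + (32/3)x + 38/3
∇ (Δ + ∇) f = 588x^5 - 1470x^4 + 3920x^3 - 4378x^2 + 3088x - 2558/3

g(x) = 588x^5 - 1470x^4 + 3920x^3 - 4378x^2 + 3088x - 2558/3


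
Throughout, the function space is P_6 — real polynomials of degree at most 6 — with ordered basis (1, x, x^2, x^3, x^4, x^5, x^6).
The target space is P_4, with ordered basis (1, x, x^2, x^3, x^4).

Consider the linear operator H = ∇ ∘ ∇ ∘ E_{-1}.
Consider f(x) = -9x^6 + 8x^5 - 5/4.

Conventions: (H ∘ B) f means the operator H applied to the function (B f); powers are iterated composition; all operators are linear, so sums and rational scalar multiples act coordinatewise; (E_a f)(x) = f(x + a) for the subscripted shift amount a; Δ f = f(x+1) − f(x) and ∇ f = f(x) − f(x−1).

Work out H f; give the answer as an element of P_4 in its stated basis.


E_{-1} f = -9x^6 + 62x^5 - 175x^4 + 260x^3 - 215x^2 + 94x - 73/4
∇ E_{-1} f = -54x^5 + 445x^4 - 1500x^3 + 2585x^2 - 2274x + 815
∇ ∇ E_{-1} f = -270x^4 + 2320x^3 - 7710x^2 + 11720x - 6858

the image equals g(x) = -270x^4 + 2320x^3 - 7710x^2 + 11720x - 6858


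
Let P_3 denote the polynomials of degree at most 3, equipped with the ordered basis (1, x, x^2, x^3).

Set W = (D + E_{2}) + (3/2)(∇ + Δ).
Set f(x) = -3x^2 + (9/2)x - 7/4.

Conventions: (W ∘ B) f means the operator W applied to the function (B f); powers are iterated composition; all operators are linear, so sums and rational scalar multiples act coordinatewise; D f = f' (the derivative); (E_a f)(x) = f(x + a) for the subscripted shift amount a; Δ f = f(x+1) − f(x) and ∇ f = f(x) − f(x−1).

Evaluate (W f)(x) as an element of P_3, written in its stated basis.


the image equals g(x) = -3x^2 - (63/2)x + 53/4

D f = -6x + 9/2
E_{2} f = -3x^2 - (15/2)x - 19/4
(D + E_{2}) f = -3x^2 - (27/2)x - 1/4
∇ f = -6x + 15/2
Δ f = -6x + 3/2
(∇ + Δ) f = -12x + 9
((3/2)(∇ + Δ)) f = -18x + 27/2
((D + E_{2}) + (3/2)(∇ + Δ)) f = -3x^2 - (63/2)x + 53/4


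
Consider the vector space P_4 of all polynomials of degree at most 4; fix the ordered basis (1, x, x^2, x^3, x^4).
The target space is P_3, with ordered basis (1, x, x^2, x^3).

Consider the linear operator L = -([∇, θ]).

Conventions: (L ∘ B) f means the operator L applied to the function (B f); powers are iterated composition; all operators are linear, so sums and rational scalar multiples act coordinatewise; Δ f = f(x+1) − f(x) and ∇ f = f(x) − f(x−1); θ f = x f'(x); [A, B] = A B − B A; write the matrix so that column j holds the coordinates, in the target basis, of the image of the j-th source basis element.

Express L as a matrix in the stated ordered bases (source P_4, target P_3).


the matrix is [[0, -1, 2, -3, 4]; [0, 0, -2, 6, -12]; [0, 0, 0, -3, 12]; [0, 0, 0, 0, -4]] (rows listed top to bottom)

image of 1: 0
image of x: -1
image of x^2: -2x + 2
image of x^3: -3x^2 + 6x - 3
image of x^4: -4x^3 + 12x^2 - 12x + 4
each image's coordinates form column j of the matrix


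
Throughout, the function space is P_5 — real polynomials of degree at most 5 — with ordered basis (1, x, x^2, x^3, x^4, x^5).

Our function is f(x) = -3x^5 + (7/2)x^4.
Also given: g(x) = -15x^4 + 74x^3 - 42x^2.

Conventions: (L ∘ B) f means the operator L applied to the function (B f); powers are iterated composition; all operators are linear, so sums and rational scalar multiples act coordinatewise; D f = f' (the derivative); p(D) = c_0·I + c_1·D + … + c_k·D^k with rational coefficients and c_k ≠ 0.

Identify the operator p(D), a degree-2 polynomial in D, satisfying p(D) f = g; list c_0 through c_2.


p(D) = D − D^2, i.e. c_0 = 0, c_1 = 1, c_2 = -1

D^0 f = -3x^5 + (7/2)x^4
D^1 f = -15x^4 + 14x^3
D^2 f = -60x^3 + 42x^2
matching coefficients of g against c_0 f + c_1 Df + … from the top degree down determines the c_i
solution: c_0 = 0, c_1 = 1, c_2 = -1


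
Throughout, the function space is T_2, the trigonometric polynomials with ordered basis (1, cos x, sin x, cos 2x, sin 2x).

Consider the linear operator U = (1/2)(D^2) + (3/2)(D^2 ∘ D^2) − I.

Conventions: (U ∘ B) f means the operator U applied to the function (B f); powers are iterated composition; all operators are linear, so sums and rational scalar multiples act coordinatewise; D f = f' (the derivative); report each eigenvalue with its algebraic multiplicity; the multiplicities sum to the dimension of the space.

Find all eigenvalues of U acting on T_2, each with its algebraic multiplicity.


image of 1: -1
image of cos x: 0
image of sin x: 0
image of cos 2x: 21cos 2x
image of sin 2x: 21sin 2x
the matrix is diagonal; its diagonal is (-1, 0, 0, 21, 21)
for a triangular matrix the eigenvalues are the diagonal entries, with algebraic multiplicity their repetition count

λ = -1 (multiplicity 1), λ = 0 (multiplicity 2), λ = 21 (multiplicity 2)


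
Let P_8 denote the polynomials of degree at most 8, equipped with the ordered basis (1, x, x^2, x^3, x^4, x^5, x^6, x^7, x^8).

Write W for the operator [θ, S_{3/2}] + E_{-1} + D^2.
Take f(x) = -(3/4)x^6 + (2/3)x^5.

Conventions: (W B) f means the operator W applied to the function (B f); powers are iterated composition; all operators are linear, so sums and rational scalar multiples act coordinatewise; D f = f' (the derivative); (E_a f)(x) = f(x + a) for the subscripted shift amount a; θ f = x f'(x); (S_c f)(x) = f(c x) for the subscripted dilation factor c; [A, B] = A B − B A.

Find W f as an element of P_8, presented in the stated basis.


S_{3/2} f = -(2187/256)x^6 + (81/16)x^5
θ S_{3/2} f = -(6561/128)x^6 + (405/16)x^5
θ f = -(9/2)x^6 + (10/3)x^5
S_{3/2} θ f = -(6561/128)x^6 + (405/16)x^5
[θ, S_{3/2}] f = 0
E_{-1} f = -(3/4)x^6 + (31/6)x^5 - (175/12)x^4 + (65/3)x^3 - (215/12)x^2 + (47/6)x - 17/12
D f = -(9/2)x^5 + (10/3)x^4
D D f = -(45/2)x^4 + (40/3)x^3
([θ, S_{3/2}] + E_{-1} + D^2) f = -(3/4)x^6 + (31/6)x^5 - (445/12)x^4 + 35x^3 - (215/12)x^2 + (47/6)x - 17/12

g(x) = -(3/4)x^6 + (31/6)x^5 - (445/12)x^4 + 35x^3 - (215/12)x^2 + (47/6)x - 17/12


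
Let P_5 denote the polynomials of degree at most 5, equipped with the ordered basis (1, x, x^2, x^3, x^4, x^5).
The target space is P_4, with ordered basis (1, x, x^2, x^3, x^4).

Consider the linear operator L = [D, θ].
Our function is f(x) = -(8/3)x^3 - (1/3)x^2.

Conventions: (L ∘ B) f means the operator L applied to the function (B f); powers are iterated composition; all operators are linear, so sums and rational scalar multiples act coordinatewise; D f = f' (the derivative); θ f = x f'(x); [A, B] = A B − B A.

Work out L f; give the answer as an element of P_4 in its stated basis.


the result is g(x) = -8x^2 - (2/3)x

θ f = -8x^3 - (2/3)x^2
D θ f = -24x^2 - (4/3)x
D f = -8x^2 - (2/3)x
θ D f = -16x^2 - (2/3)x
[D, θ] f = -8x^2 - (2/3)x


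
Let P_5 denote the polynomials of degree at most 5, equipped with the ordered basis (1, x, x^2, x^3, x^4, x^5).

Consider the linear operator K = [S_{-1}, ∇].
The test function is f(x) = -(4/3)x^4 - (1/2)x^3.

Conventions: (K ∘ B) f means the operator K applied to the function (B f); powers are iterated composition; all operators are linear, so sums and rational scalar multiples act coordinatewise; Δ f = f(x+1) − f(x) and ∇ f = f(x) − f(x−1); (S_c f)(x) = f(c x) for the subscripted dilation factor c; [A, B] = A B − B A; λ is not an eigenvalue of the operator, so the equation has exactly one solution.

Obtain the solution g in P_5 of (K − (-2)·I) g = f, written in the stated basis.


write g with unknown coordinates in the stated basis and equate coefficients in (K − (-2)·I) g = f
solving from the highest basis element down gives g = -(2/3)x^4 - (35/12)x^3 + (35/4)x^2 + (89/6)x - 143/12
check: K g = (16/3)x^3 - (35/2)x^2 - (89/3)x + 143/6
so K g − (-2)·g = -(4/3)x^4 - (1/2)x^3 = f ✓

g(x) = -(2/3)x^4 - (35/12)x^3 + (35/4)x^2 + (89/6)x - 143/12


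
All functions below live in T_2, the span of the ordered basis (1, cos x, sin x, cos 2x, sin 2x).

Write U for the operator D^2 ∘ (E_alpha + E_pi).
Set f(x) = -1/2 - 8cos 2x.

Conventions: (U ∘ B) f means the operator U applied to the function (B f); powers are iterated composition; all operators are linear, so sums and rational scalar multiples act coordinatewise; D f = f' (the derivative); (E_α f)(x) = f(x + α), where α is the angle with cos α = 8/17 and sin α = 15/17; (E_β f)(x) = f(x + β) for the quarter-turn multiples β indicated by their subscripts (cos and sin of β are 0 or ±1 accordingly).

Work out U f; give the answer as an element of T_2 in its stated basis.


the image equals g(x) = (4096/289)cos 2x - (7680/289)sin 2x

E_alpha f = -1/2 + (1288/289)cos 2x + (1920/289)sin 2x
E_pi f = -1/2 - 8cos 2x
(E_alpha + E_pi) f = -1 - (1024/289)cos 2x + (1920/289)sin 2x
D (E_alpha + E_pi) f = (3840/289)cos 2x + (2048/289)sin 2x
D D (E_alpha + E_pi) f = (4096/289)cos 2x - (7680/289)sin 2x


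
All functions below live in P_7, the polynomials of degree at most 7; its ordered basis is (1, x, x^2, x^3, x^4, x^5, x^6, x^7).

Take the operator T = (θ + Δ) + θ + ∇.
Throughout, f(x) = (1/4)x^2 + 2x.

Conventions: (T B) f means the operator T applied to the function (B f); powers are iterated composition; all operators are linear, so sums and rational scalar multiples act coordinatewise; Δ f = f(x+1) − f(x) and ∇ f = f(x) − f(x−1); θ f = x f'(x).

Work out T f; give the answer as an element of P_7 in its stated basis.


the image equals g(x) = x^2 + 5x + 4

θ f = (1/2)x^2 + 2x
Δ f = (1/2)x + 9/4
(θ + Δ) f = (1/2)x^2 + (5/2)x + 9/4
θ f = (1/2)x^2 + 2x
∇ f = (1/2)x + 7/4
((θ + Δ) + θ + ∇) f = x^2 + 5x + 4


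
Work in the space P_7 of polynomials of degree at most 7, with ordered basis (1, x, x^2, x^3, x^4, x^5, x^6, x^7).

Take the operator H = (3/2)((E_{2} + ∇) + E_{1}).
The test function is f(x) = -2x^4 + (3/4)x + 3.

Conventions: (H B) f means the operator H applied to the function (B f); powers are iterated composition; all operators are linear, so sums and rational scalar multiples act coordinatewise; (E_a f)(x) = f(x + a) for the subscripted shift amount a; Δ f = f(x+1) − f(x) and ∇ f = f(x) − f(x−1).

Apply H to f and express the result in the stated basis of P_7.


E_{2} f = -2x^4 - 16x^3 - 48x^2 - (253/4)x - 55/2
∇ f = -8x^3 + 12x^2 - 8x + 11/4
(E_{2} + ∇) f = -2x^4 - 24x^3 - 36x^2 - (285/4)x - 99/4
E_{1} f = -2x^4 - 8x^3 - 12x^2 - (29/4)x + 7/4
((E_{2} + ∇) + E_{1}) f = -4x^4 - 32x^3 - 48x^2 - (157/2)x - 23
((3/2)((E_{2} + ∇) + E_{1})) f = -6x^4 - 48x^3 - 72x^2 - (471/4)x - 69/2

the image equals g(x) = -6x^4 - 48x^3 - 72x^2 - (471/4)x - 69/2


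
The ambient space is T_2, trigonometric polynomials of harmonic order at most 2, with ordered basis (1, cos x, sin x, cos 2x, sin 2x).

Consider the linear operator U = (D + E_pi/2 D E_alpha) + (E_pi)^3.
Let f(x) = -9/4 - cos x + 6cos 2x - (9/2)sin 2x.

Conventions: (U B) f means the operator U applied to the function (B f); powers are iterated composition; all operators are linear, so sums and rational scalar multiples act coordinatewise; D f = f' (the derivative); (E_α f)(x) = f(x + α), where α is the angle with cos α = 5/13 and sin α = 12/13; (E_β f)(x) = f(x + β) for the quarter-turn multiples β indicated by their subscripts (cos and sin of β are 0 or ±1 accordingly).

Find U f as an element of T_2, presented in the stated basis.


g(x) = -9/4 + (18/13)cos x + (1/13)sin x - (138/169)cos 2x - (10593/338)sin 2x

D f = sin x - 9cos 2x - 12sin 2x
E_alpha f = -9/4 - (5/13)cos x + (12/13)sin x - (1254/169)cos 2x - (369/338)sin 2x
D E_alpha f = (12/13)cos x + (5/13)sin x - (369/169)cos 2x + (2508/169)sin 2x
E_pi/2 D E_alpha f = (5/13)cos x - (12/13)sin x + (369/169)cos 2x - (2508/169)sin 2x
(D + E_pi/2 D E_alpha) f = (5/13)cos x + (1/13)sin x - (1152/169)cos 2x - (4536/169)sin 2x
E_pi f = -9/4 + cos x + 6cos 2x - (9/2)sin 2x
E_pi E_pi f = -9/4 - cos x + 6cos 2x - (9/2)sin 2x
E_pi E_pi E_pi f = -9/4 + cos x + 6cos 2x - (9/2)sin 2x
((D + E_pi/2 D E_alpha) + (E_pi)^3) f = -9/4 + (18/13)cos x + (1/13)sin x - (138/169)cos 2x - (10593/338)sin 2x


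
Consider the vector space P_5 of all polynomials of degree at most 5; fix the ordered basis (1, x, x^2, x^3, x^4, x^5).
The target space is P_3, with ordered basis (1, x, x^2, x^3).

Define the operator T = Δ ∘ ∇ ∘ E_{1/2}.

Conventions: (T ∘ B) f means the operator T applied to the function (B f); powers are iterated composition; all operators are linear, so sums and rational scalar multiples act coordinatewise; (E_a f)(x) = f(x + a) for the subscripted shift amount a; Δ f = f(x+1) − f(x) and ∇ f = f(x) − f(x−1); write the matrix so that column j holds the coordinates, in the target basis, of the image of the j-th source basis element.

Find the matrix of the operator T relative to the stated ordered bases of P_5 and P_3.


image of 1: 0
image of x: 0
image of x^2: 2
image of x^3: 6x + 3
image of x^4: 12x^2 + 12x + 5
image of x^5: 20x^3 + 30x^2 + 25x + 15/2
each image's coordinates form column j of the matrix

the matrix is [[0, 0, 2, 3, 5, 15/2]; [0, 0, 0, 6, 12, 25]; [0, 0, 0, 0, 12, 30]; [0, 0, 0, 0, 0, 20]] (rows listed top to bottom)


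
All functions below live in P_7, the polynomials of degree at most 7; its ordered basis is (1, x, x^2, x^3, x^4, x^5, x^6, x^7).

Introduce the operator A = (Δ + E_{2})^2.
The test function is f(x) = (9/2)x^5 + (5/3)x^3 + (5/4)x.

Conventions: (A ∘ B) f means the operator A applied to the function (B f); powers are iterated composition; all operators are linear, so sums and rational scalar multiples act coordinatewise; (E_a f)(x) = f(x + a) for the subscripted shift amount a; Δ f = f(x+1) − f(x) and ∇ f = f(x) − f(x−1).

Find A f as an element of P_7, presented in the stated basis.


Δ f = (45/2)x^4 + 45x^3 + 50x^2 + (55/2)x + 89/12
E_{2} f = (9/2)x^5 + 45x^4 + (545/3)x^3 + 370x^2 + (1525/4)x + 959/6
(Δ + E_{2}) f = (9/2)x^5 + (135/2)x^4 + (680/3)x^3 + 420x^2 + (1635/4)x + 669/4
Δ (Δ + E_{2}) f = (45/2)x^4 + 315x^3 + 1130x^2 + (3625/2)x + 13529/12
E_{2} (Δ + E_{2}) f = (9/2)x^5 + (225/2)x^4 + (2840/3)x^3 + 3760x^2 + (29315/4)x + 68425/12
(Δ + E_{2}) (Δ + E_{2}) f = (9/2)x^5 + 135x^4 + (3785/3)x^3 + 4890x^2 + (36565/4)x + 13659/2

the result is g(x) = (9/2)x^5 + 135x^4 + (3785/3)x^3 + 4890x^2 + (36565/4)x + 13659/2


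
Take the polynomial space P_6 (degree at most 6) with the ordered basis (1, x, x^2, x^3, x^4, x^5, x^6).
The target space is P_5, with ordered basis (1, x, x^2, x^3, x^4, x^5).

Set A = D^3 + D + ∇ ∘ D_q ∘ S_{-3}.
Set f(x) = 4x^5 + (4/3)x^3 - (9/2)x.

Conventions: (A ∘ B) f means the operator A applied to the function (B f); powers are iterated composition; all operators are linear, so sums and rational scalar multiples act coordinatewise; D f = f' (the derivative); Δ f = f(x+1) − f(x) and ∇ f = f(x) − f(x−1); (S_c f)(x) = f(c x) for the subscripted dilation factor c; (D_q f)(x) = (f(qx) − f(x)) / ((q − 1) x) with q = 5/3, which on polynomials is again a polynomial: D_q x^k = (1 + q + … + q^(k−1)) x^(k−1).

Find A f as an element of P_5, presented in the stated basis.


the image equals g(x) = 20x^4 - 69168x^3 + 103996x^2 - 69560x + 34983/2

D f = 20x^4 + 4x^2 - 9/2
D D f = 80x^3 + 8x
D D D f = 240x^2 + 8
D f = 20x^4 + 4x^2 - 9/2
S_{-3} f = -972x^5 - 36x^3 + (27/2)x
D_q S_{-3} f = -17292x^4 - 196x^2 + 27/2
∇ D_q S_{-3} f = -69168x^3 + 103752x^2 - 69560x + 17488
(D^3 + D + ∇ ∘ D_q ∘ S_{-3}) f = 20x^4 - 69168x^3 + 103996x^2 - 69560x + 34983/2


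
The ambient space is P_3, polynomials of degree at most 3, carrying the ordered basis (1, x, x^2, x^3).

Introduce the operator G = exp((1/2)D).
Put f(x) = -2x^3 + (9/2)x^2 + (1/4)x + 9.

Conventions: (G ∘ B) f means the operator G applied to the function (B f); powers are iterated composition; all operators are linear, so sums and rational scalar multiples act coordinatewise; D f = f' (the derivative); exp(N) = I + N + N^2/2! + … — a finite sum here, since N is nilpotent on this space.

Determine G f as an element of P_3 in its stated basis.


order-1 term: -3x^2 + (9/2)x + 1/8
order-2 term: -(3/2)x + 9/8
order-3 term: -1/4
the series for exp((1/2)D) f terminates at order 3
exp((1/2)D) f = -2x^3 + (3/2)x^2 + (13/4)x + 10

the result is g(x) = -2x^3 + (3/2)x^2 + (13/4)x + 10


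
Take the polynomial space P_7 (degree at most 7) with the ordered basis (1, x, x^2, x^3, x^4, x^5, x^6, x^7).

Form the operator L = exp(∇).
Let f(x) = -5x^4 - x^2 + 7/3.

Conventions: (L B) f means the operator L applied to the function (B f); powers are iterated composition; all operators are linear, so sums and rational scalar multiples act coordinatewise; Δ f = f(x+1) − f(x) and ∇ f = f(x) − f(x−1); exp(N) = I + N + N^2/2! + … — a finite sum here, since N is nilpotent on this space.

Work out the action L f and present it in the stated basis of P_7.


g(x) = -5x^4 - 20x^3 - x^2 + 18x - 8/3

order-1 term: -20x^3 + 30x^2 - 22x + 6
order-2 term: -30x^2 + 60x - 36
order-3 term: -20x + 30
order-4 term: -5
the series for exp(∇) f terminates at order 4
exp(∇) f = -5x^4 - 20x^3 - x^2 + 18x - 8/3


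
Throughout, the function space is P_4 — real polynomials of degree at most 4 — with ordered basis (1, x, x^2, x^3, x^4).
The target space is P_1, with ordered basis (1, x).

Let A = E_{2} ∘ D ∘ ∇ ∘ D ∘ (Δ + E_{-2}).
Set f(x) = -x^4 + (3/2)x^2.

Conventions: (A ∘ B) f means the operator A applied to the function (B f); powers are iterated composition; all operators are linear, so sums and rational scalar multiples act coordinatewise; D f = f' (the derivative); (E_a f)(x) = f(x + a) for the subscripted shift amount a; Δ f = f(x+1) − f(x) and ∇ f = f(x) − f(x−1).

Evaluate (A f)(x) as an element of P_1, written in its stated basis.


Δ f = -4x^3 - 6x^2 - x + 1/2
E_{-2} f = -x^4 + 8x^3 - (45/2)x^2 + 26x - 10
(Δ + E_{-2}) f = -x^4 + 4x^3 - (57/2)x^2 + 25x - 19/2
D (Δ + E_{-2}) f = -4x^3 + 12x^2 - 57x + 25
∇ D (Δ + E_{-2}) f = -12x^2 + 36x - 73
D (∇ ∘ D ∘ (Δ + E_{-2})) f = -24x + 36
E_{2} D (∇ ∘ D ∘ (Δ + E_{-2})) f = -24x - 12

g(x) = -24x - 12


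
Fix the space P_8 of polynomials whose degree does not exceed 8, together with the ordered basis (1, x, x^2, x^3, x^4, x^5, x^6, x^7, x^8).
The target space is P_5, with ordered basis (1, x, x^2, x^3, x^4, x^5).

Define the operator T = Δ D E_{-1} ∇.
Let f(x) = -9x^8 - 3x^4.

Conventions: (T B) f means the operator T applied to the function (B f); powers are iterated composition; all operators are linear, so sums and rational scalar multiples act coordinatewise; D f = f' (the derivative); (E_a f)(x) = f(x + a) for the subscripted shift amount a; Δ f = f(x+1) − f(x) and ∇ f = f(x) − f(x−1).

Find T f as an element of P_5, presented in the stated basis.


the result is g(x) = -3024x^5 + 15120x^4 - 35280x^3 + 45360x^2 - 31320x + 9144

∇ f = -72x^7 + 252x^6 - 504x^5 + 630x^4 - 516x^3 + 270x^2 - 84x + 12
E_{-1} ∇ f = -72x^7 + 756x^6 - 3528x^5 + 9450x^4 - 15636x^3 + 15930x^2 - 9228x + 2340
D E_{-1} ∇ f = -504x^6 + 4536x^5 - 17640x^4 + 37800x^3 - 46908x^2 + 31860x - 9228
Δ (D E_{-1} ∇) f = -3024x^5 + 15120x^4 - 35280x^3 + 45360x^2 - 31320x + 9144


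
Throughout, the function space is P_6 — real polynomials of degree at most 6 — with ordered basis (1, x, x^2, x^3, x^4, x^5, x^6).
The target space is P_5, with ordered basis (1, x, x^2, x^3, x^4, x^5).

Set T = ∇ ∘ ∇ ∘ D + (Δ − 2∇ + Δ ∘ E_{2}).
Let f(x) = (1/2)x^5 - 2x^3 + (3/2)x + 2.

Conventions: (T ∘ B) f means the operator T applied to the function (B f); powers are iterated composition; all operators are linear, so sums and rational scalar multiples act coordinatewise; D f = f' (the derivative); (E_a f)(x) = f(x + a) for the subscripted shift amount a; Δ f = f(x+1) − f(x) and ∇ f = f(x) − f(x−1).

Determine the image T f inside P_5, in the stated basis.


D f = (5/2)x^4 - 6x^2 + 3/2
∇ D f = 10x^3 - 15x^2 - 2x + 7/2
∇ ∇ D f = 30x^2 - 60x + 23
Δ f = (5/2)x^4 + 5x^3 - x^2 - (7/2)x
∇ f = (5/2)x^4 - 5x^3 - x^2 + (7/2)x
(-2∇) f = -5x^4 + 10x^3 + 2x^2 - 7x
E_{2} f = (1/2)x^5 + 5x^4 + 18x^3 + 28x^2 + (35/2)x + 5
Δ E_{2} f = (5/2)x^4 + 25x^3 + 89x^2 + (265/2)x + 69
(Δ − 2∇ + Δ ∘ E_{2}) f = 40x^3 + 90x^2 + 122x + 69
(∇ ∘ ∇ ∘ D + (Δ − 2∇ + Δ ∘ E_{2})) f = 40x^3 + 120x^2 + 62x + 92

the result is g(x) = 40x^3 + 120x^2 + 62x + 92


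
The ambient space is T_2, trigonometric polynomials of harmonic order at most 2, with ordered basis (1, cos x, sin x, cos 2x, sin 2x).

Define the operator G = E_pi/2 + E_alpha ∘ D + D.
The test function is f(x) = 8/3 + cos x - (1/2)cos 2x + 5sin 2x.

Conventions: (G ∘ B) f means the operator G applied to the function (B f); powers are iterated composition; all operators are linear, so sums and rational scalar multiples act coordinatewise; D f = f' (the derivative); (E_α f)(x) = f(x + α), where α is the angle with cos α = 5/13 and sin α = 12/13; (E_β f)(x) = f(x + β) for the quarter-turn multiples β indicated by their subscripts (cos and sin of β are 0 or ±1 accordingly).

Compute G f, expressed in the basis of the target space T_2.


E_pi/2 f = 8/3 - sin x + (1/2)cos 2x - 5sin 2x
D f = -sin x + 10cos 2x + sin 2x
E_alpha D f = -(12/13)cos x - (5/13)sin x - (1070/169)cos 2x - (1319/169)sin 2x
D f = -sin x + 10cos 2x + sin 2x
(E_pi/2 + E_alpha ∘ D + D) f = 8/3 - (12/13)cos x - (31/13)sin x + (1409/338)cos 2x - (1995/169)sin 2x

the image equals g(x) = 8/3 - (12/13)cos x - (31/13)sin x + (1409/338)cos 2x - (1995/169)sin 2x


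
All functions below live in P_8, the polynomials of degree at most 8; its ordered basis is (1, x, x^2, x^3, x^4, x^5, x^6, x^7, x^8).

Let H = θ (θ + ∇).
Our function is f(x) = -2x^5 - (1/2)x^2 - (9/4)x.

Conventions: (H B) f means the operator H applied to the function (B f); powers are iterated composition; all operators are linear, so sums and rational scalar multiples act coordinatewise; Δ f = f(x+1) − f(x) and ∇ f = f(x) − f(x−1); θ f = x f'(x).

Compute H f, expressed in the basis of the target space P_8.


g(x) = -50x^5 - 40x^4 + 60x^3 - 42x^2 + (27/4)x

θ f = -10x^5 - x^2 - (9/4)x
∇ f = -10x^4 + 20x^3 - 20x^2 + 9x - 15/4
(θ + ∇) f = -10x^5 - 10x^4 + 20x^3 - 21x^2 + (27/4)x - 15/4
θ (θ + ∇) f = -50x^5 - 40x^4 + 60x^3 - 42x^2 + (27/4)x


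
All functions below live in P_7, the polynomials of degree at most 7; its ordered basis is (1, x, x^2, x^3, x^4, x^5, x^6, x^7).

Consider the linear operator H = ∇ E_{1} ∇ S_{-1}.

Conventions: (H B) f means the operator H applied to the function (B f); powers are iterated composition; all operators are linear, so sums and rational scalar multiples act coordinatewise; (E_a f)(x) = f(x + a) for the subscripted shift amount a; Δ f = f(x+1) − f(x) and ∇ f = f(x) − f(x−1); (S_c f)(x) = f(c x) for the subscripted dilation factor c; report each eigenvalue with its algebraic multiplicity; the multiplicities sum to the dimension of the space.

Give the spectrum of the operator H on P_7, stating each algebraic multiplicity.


λ = 0 (multiplicity 8)

image of 1: 0
image of x: 0
image of x^2: 2
image of x^3: -6x
image of x^4: 12x^2 + 2
image of x^5: -20x^3 - 10x
image of x^6: 30x^4 + 30x^2 + 2
image of x^7: -42x^5 - 70x^3 - 14x
the matrix is upper triangular; its diagonal is (0, 0, 0, 0, 0, 0, 0, 0)
for a triangular matrix the eigenvalues are the diagonal entries, with algebraic multiplicity their repetition count
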